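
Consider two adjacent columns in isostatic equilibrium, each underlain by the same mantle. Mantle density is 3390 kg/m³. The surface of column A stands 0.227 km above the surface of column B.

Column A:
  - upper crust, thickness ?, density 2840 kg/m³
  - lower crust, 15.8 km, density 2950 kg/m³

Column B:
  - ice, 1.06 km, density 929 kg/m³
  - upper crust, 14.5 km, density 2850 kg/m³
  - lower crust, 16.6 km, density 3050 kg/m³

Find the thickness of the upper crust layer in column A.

Take the compensation level at the base of the deeper column (depth z_c below the surface of column A) and equate Σ ρ_i t_i down to z_c; mantle fills any gap and the z_c terms cancel.
Column A: x×2840 + 15.8×2950 + (z_c − 15.8 − x)×3390
Column B: 0.227×0 + 1.06×929 + 14.5×2850 + 16.6×3050 + (z_c − 0.227 − 32.16)×3390
The z_c×3390 term appears on both sides and cancels. Collect the known terms of each column as K = Σ(ρt)_known − 3390 × (depth of known layers): K_A = 46610 − 3390×15.8 = −6952; K_B = 92939.74 − 3390×(0.227 + 32.16) = −16852.19.
Balance: K_A − x×(3390 − 2840) = K_B, so x = (K_A − K_B)/(3390 − 2840) = 9900.19/550 = 18 km.

18 km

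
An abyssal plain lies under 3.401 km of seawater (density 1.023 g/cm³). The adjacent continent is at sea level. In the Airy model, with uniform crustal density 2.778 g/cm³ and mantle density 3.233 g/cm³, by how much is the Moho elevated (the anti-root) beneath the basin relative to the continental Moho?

For local isostatic compensation: replacing crust with seawater at the top is compensated by replacing crust with mantle at the base: d (ρ_c − ρ_w) = a (ρ_m − ρ_c).
a = d (ρ_c − ρ_w)/(ρ_m − ρ_c) = 3.401 km × 1.755/0.455 = 13.1 km.

13.1 km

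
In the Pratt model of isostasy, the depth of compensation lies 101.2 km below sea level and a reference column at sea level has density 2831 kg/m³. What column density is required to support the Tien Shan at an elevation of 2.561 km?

2760 kg/m³

Pratt balance: ρ_ref D = ρ (D + h).
ρ = ρ_ref D/(D + h) = 2831 × 101.2 km/(101.2 km + 2.561 km) = 2760 kg/m³.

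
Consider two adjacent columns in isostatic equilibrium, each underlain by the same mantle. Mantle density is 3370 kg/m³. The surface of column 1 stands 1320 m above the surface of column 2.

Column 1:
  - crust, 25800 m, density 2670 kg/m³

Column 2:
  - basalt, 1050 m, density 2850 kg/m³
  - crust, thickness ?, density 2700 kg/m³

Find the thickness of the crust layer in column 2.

19500 m

Take the compensation level at the base of the deeper column (depth z_c below the surface of column 1) and equate Σ ρ_i t_i down to z_c; mantle fills any gap and the z_c terms cancel.
Column 1: 25800×2670 + (z_c − 25800)×3370
Column 2: 1320×0 + 1050×2850 + x×2700 + (z_c − 1320 − 1050 − x)×3370
The z_c×3370 term appears on both sides and cancels. Collect the known terms of each column as K = Σ(ρt)_known − 3370 × (depth of known layers): K_1 = 68886000 − 3370×25800 = −18060000; K_2 = 2992500 − 3370×(1320 + 1050) = −4994400.
Balance: K_1 = K_2 − x×(3370 − 2700), so x = (K_2 − K_1)/(3370 − 2700) = 13065600/670 = 19500 m.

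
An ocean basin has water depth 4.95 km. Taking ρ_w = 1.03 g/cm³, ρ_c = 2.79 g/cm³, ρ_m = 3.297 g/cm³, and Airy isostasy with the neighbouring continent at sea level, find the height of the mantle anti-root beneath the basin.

17.2 km

In Airy isostatic equilibrium: replacing crust with seawater at the top is compensated by replacing crust with mantle at the base: d (ρ_c − ρ_w) = a (ρ_m − ρ_c).
a = d (ρ_c − ρ_w)/(ρ_m − ρ_c) = 4.95 km × 1.76/0.507 = 17.2 km.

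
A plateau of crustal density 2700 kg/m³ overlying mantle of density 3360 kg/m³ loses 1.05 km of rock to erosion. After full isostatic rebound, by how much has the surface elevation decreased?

Rebound u = e ρ_c/ρ_m = 1.05 km × 2700/3360 = 0.8438 km.
Net surface drop = e − u = 1.05 km − 0.8438 km = e (ρ_m − ρ_c)/ρ_m = 0.206 km.

0.206 km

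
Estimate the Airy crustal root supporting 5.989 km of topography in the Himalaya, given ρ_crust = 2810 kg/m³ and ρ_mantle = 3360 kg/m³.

Equating mass per unit area of the two columns: the weight of the topography is balanced by the buoyancy of the root, ρ_c h = (ρ_m − ρ_c) r.
r = h · ρ_c / (ρ_m − ρ_c) = 5.989 km × 2810 / (3360 − 2810) = 30.6 km.

30.6 km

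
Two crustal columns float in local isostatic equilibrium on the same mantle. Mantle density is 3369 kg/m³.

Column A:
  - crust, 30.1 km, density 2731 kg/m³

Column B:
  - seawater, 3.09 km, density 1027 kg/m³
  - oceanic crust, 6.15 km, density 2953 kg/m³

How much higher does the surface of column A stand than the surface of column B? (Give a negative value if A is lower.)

2.79 km

For any compensation level in the mantle, the mantle terms cancel and isostasy reduces to e = (Σt_A − Σt_B) − (Σ(ρt)_A − Σ(ρt)_B) / ρ_m.
Σt_A = 30.1 km; Σt_B = 9.24 km; Σ(ρt)_A = 82203.1; Σ(ρt)_B = 21334.38 (in km·kg/m³).
e = (30.1 − 9.24) − (82203.1 − 21334.38) / 3369 = 2.79 km.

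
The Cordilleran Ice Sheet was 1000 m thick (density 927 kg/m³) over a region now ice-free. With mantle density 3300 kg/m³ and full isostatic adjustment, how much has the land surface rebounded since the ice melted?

Removing the load lets mantle flow back in; uplift u satisfies ρ_ice t = ρ_m u.
u = t ρ_ice/ρ_m = 1000 m × 927/3300 = 281 m.

281 m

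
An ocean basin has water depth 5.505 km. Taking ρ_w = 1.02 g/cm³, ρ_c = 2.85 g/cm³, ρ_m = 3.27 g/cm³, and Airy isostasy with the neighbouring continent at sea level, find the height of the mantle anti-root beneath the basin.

24 km

In Airy isostatic equilibrium: replacing crust with seawater at the top is compensated by replacing crust with mantle at the base: d (ρ_c − ρ_w) = a (ρ_m − ρ_c).
a = d (ρ_c − ρ_w)/(ρ_m − ρ_c) = 5.505 km × 1.83/0.42 = 24 km.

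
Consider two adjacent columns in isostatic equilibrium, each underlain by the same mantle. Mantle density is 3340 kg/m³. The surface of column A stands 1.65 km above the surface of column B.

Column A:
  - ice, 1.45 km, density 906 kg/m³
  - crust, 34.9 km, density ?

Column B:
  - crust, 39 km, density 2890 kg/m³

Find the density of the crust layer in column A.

2780 kg/m³

Take the compensation level at the base of the deeper column (depth z_c below the surface of column A) and equate Σ ρ_i t_i down to z_c; mantle fills any gap and the z_c terms cancel.
Column A: 1.45×906 + 34.9×ρ + (z_c − 36.35)×3340
Column B: 1.65×0 + 39×2890 + (z_c − 1.65 − 39)×3340
The z_c×3340 term appears on both sides and cancels. Collect the known terms of each column as K = Σ(ρt)_known − 3340 × (depth of known layers): K_A = 1313.7 − 3340×36.35 = −120095.3; K_B = 112710 − 3340×(1.65 + 39) = −23061.
Balance: K_A + 34.9×ρ = K_B, so ρ = (K_B − K_A)/34.9 = 97034.3/34.9 = 2780 kg/m³.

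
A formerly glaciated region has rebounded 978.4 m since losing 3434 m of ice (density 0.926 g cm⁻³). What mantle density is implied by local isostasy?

ρ_m = ρ_ice t / u = 0.926 × 3434 m/978.4 m = 3.25 g cm⁻³.

3.25 g cm⁻³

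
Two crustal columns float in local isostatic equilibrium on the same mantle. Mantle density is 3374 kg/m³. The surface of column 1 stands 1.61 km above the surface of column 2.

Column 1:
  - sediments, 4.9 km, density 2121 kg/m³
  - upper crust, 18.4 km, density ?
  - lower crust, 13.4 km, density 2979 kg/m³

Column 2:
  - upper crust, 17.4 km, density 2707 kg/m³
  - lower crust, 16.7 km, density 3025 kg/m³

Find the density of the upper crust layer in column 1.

Take the compensation level at the base of the deeper column (depth z_c below the surface of column 1) and equate Σ ρ_i t_i down to z_c; mantle fills any gap and the z_c terms cancel.
Column 1: 4.9×2121 + 18.4×ρ + 13.4×2979 + (z_c − 36.7)×3374
Column 2: 1.61×0 + 17.4×2707 + 16.7×3025 + (z_c − 1.61 − 34.1)×3374
The z_c×3374 term appears on both sides and cancels. Collect the known terms of each column as K = Σ(ρt)_known − 3374 × (depth of known layers): K_1 = 50311.5 − 3374×36.7 = −73514.3; K_2 = 97619.3 − 3374×(1.61 + 34.1) = −22866.24.
Balance: K_1 + 18.4×ρ = K_2, so ρ = (K_2 − K_1)/18.4 = 50648.1/18.4 = 2750 kg/m³.

2750 kg/m³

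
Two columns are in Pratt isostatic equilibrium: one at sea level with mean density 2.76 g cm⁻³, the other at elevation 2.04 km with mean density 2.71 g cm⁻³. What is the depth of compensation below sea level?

111 km

ρ_ref D = ρ (D + h) → D (ρ_ref − ρ) = ρ h.
D = ρ h/(ρ_ref − ρ) = 2.71 × 2.04 km/(2.76 − 2.71) = 111 km.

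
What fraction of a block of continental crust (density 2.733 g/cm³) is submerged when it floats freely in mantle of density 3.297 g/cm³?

82.9%

Submerged fraction = ρ_obj/ρ_fluid = 2.733/3.297 = 82.9%.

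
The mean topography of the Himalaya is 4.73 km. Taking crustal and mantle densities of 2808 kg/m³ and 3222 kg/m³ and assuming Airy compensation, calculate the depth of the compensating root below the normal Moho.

32.1 km

By Archimedes' principle applied to the lithosphere: the weight of the topography is balanced by the buoyancy of the root, ρ_c h = (ρ_m − ρ_c) r.
r = h · ρ_c / (ρ_m − ρ_c) = 4.73 km × 2808 / (3222 − 2808) = 32.1 km.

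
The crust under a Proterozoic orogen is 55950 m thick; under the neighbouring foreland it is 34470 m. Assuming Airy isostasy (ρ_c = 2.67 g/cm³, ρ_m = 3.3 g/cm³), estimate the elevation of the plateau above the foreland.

Excess crust Δ = 55950 m − 34470 m = 21480 m, split between elevation h and root r with h + r = Δ.
Airy balance ρ_c h = (ρ_m − ρ_c) r gives r = h ρ_c/(ρ_m − ρ_c), so h (1 + ρ_c/(ρ_m − ρ_c)) = Δ, i.e. h = Δ (ρ_m − ρ_c)/ρ_m.
h = 21480 m × 0.63/3.3 = 4100 m.

4100 m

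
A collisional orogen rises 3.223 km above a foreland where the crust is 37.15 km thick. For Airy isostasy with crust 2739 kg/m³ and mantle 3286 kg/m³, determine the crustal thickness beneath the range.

56.5 km

Root depth r = h ρ_c / (ρ_m − ρ_c) = 3.223 km × 2739 / 547 = 16.14 km.
Total thickness = T + h + r = 37.15 km + 3.223 km + 16.14 km = 56.5 km.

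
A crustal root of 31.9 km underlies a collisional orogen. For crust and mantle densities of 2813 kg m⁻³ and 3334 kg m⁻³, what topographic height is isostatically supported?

Equating mass per unit area of the two columns: ρ_c h = (ρ_m − ρ_c) r.
h = r (ρ_m − ρ_c) / ρ_c = 31.9 km × (3334 − 2813) / 2813 = 5.91 km.

5.91 km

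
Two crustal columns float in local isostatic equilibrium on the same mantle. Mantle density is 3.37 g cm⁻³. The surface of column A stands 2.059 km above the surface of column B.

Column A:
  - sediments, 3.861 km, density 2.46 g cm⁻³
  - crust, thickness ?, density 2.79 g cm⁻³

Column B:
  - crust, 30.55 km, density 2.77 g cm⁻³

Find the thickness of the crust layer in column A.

37.5 km

Take the compensation level at the base of the deeper column (depth z_c below the surface of column A) and equate Σ ρ_i t_i down to z_c; mantle fills any gap and the z_c terms cancel.
Column A: 3.861×2.46 + x×2.79 + (z_c − 3.861 − x)×3.37
Column B: 2.059×0 + 30.55×2.77 + (z_c − 2.059 − 30.55)×3.37
The z_c×3.37 term appears on both sides and cancels. Collect the known terms of each column as K = Σ(ρt)_known − 3.37 × (depth of known layers): K_A = 9.49806 − 3.37×3.861 = −3.51351; K_B = 84.6235 − 3.37×(2.059 + 30.55) = −25.26883.
Balance: K_A − x×(3.37 − 2.79) = K_B, so x = (K_A − K_B)/(3.37 − 2.79) = 21.7553/0.58 = 37.5 km.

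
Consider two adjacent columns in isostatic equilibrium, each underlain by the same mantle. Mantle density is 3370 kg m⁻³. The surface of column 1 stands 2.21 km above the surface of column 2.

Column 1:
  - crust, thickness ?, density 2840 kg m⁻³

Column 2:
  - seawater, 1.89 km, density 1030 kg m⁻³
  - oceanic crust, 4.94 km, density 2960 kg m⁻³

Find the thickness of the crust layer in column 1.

26.2 km

Take the compensation level at the base of the deeper column (depth z_c below the surface of column 1) and equate Σ ρ_i t_i down to z_c; mantle fills any gap and the z_c terms cancel.
Column 1: x×2840 + (z_c − 0 − x)×3370
Column 2: 2.21×0 + 1.89×1030 + 4.94×2960 + (z_c − 2.21 − 6.83)×3370
The z_c×3370 term appears on both sides and cancels. Collect the known terms of each column as K = Σ(ρt)_known − 3370 × (depth of known layers): K_1 = 0 − 3370×0 = 0; K_2 = 16569.1 − 3370×(2.21 + 6.83) = −13895.7.
Balance: K_1 − x×(3370 − 2840) = K_2, so x = (K_1 − K_2)/(3370 − 2840) = 13895.7/530 = 26.2 km.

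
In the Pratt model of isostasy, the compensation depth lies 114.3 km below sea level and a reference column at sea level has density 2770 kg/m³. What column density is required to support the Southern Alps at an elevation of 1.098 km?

2740 kg/m³

Pratt balance: ρ_ref D = ρ (D + h).
ρ = ρ_ref D/(D + h) = 2770 × 114.3 km/(114.3 km + 1.098 km) = 2740 kg/m³.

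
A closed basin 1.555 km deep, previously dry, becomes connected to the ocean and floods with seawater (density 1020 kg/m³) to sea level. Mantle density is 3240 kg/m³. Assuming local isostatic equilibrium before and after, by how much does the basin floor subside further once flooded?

After flooding the water column is d + s deep. Its weight must equal the weight of mantle displaced by the extra subsidence s: (d + s) ρ_w = s ρ_m.
s = d ρ_w / (ρ_m − ρ_w) = 1.555 km × 1020/(3240 − 1020) = 0.714 km.

0.714 km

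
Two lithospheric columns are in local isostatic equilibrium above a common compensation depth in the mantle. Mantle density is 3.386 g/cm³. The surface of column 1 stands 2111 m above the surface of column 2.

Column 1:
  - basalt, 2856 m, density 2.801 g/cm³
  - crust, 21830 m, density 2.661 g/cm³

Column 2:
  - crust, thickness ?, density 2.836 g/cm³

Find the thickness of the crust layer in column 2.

Take the compensation level at the base of the deeper column (depth z_c below the surface of column 1) and equate Σ ρ_i t_i down to z_c; mantle fills any gap and the z_c terms cancel.
Column 1: 2856×2.801 + 21830×2.661 + (z_c − 24686)×3.386
Column 2: 2111×0 + x×2.836 + (z_c − 2111 − 0 − x)×3.386
The z_c×3.386 term appears on both sides and cancels. Collect the known terms of each column as K = Σ(ρt)_known − 3.386 × (depth of known layers): K_1 = 66089.286 − 3.386×24686 = −17497.51; K_2 = 0 − 3.386×(2111 + 0) = −7147.846.
Balance: K_1 = K_2 − x×(3.386 − 2.836), so x = (K_2 − K_1)/(3.386 − 2.836) = 10349.7/0.55 = 18800 m.

18800 m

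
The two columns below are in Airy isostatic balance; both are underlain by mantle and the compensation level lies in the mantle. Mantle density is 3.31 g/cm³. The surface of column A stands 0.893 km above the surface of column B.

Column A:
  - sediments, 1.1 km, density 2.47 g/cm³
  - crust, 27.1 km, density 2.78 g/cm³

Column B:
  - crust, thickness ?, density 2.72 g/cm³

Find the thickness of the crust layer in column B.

20.9 km

Take the compensation level at the base of the deeper column (depth z_c below the surface of column A) and equate Σ ρ_i t_i down to z_c; mantle fills any gap and the z_c terms cancel.
Column A: 1.1×2.47 + 27.1×2.78 + (z_c − 28.2)×3.31
Column B: 0.893×0 + x×2.72 + (z_c − 0.893 − 0 − x)×3.31
The z_c×3.31 term appears on both sides and cancels. Collect the known terms of each column as K = Σ(ρt)_known − 3.31 × (depth of known layers): K_A = 78.055 − 3.31×28.2 = −15.287; K_B = 0 − 3.31×(0.893 + 0) = −2.95583.
Balance: K_A = K_B − x×(3.31 − 2.72), so x = (K_B − K_A)/(3.31 − 2.72) = 12.3312/0.59 = 20.9 km.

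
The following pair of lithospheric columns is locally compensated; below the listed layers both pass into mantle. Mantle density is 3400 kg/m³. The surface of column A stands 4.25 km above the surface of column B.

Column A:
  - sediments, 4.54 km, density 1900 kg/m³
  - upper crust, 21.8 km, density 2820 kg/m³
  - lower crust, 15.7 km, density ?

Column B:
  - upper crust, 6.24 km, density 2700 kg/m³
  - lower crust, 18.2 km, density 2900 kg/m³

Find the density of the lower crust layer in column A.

Take the compensation level at the base of the deeper column (depth z_c below the surface of column A) and equate Σ ρ_i t_i down to z_c; mantle fills any gap and the z_c terms cancel.
Column A: 4.54×1900 + 21.8×2820 + 15.7×ρ + (z_c − 42.04)×3400
Column B: 4.25×0 + 6.24×2700 + 18.2×2900 + (z_c − 4.25 − 24.44)×3400
The z_c×3400 term appears on both sides and cancels. Collect the known terms of each column as K = Σ(ρt)_known − 3400 × (depth of known layers): K_A = 70102 − 3400×42.04 = −72834; K_B = 69628 − 3400×(4.25 + 24.44) = −27918.
Balance: K_A + 15.7×ρ = K_B, so ρ = (K_B − K_A)/15.7 = 44916/15.7 = 2860 kg/m³.

2860 kg/m³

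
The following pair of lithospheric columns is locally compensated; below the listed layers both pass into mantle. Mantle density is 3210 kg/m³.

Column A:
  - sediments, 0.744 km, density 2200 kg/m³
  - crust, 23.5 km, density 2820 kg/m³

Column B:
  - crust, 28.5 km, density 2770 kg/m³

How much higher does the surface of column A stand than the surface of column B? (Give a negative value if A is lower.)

−0.817 km

For any compensation level in the mantle, the mantle terms cancel and isostasy reduces to e = (Σt_A − Σt_B) − (Σ(ρt)_A − Σ(ρt)_B) / ρ_m.
Σt_A = 24.244 km; Σt_B = 28.5 km; Σ(ρt)_A = 67906.8; Σ(ρt)_B = 78945 (in km·kg/m³).
e = (24.244 − 28.5) − (67906.8 − 78945) / 3210 = −0.817 km.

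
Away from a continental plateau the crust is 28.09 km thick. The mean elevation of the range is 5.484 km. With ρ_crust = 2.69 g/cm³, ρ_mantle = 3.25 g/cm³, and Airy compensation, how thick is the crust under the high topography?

Root depth r = h ρ_c / (ρ_m − ρ_c) = 5.484 km × 2.69 / 0.56 = 26.34 km.
Total thickness = T + h + r = 28.09 km + 5.484 km + 26.34 km = 59.9 km.

59.9 km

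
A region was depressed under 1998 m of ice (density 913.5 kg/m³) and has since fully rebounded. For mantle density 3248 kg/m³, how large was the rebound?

562 m

Removing the load lets mantle flow back in; uplift u satisfies ρ_ice t = ρ_m u.
u = t ρ_ice/ρ_m = 1998 m × 913.5/3248 = 562 m.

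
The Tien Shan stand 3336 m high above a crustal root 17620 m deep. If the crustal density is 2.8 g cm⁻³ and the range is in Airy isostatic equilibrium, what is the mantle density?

Airy balance: ρ_c h = (ρ_m − ρ_c) r → ρ_m = ρ_c (1 + h/r).
ρ_m = 2.8 × (1 + 3336 m/17620 m) = 3.33 g cm⁻³.

3.33 g cm⁻³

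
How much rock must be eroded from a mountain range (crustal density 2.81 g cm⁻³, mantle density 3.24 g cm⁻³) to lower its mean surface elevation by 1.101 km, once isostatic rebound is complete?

8.3 km

Net drop Δ = e − u = e − e ρ_c/ρ_m = e (ρ_m − ρ_c)/ρ_m.
e = Δ ρ_m/(ρ_m − ρ_c) = 1.101 km × 3.24/0.43 = 8.3 km.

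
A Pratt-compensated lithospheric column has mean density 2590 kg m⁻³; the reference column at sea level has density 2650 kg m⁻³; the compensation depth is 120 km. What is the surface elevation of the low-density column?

ρ_ref D = ρ (D + h) → h = D (ρ_ref − ρ)/ρ.
h = 120 km × (2650 − 2590)/2590 = 2.78 km.

2.78 km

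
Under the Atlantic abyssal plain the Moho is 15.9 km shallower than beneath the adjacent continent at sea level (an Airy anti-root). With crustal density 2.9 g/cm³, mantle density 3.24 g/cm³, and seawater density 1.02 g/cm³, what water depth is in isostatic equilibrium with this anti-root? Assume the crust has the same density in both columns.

Replacing a thickness d of crust by seawater at the top must be balanced by replacing crust with mantle at the base: d (ρ_c − ρ_w) = a (ρ_m − ρ_c).
d = a (ρ_m − ρ_c)/(ρ_c − ρ_w) = 15.9 km × 0.34/1.88 = 2.88 km.

2.88 km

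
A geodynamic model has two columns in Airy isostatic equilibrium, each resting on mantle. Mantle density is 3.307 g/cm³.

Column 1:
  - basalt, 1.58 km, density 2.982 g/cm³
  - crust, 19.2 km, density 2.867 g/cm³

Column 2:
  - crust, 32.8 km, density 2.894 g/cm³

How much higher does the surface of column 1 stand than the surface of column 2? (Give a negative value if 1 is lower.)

−1.39 km

For any compensation level in the mantle, the mantle terms cancel and isostasy reduces to e = (Σt_1 − Σt_2) − (Σ(ρt)_1 − Σ(ρt)_2) / ρ_m.
Σt_1 = 20.78 km; Σt_2 = 32.8 km; Σ(ρt)_1 = 59.75796; Σ(ρt)_2 = 94.9232 (in km·g/cm³).
e = (20.78 − 32.8) − (59.75796 − 94.9232) / 3.307 = −1.39 km.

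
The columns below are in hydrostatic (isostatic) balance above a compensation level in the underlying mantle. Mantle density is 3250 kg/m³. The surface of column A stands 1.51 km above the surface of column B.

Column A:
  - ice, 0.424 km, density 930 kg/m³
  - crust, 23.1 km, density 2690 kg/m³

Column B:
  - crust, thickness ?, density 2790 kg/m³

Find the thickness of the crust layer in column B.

Take the compensation level at the base of the deeper column (depth z_c below the surface of column A) and equate Σ ρ_i t_i down to z_c; mantle fills any gap and the z_c terms cancel.
Column A: 0.424×930 + 23.1×2690 + (z_c − 23.524)×3250
Column B: 1.51×0 + x×2790 + (z_c − 1.51 − 0 − x)×3250
The z_c×3250 term appears on both sides and cancels. Collect the known terms of each column as K = Σ(ρt)_known − 3250 × (depth of known layers): K_A = 62533.32 − 3250×23.524 = −13919.68; K_B = 0 − 3250×(1.51 + 0) = −4907.5.
Balance: K_A = K_B − x×(3250 − 2790), so x = (K_B − K_A)/(3250 − 2790) = 9012.18/460 = 19.6 km.

19.6 km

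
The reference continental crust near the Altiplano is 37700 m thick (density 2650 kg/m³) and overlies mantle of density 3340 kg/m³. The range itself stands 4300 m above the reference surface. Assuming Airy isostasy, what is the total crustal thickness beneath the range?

58500 m

Root depth r = h ρ_c / (ρ_m − ρ_c) = 4300 m × 2650 / 690 = 16510 m.
Total thickness = T + h + r = 37700 m + 4300 m + 16510 m = 58500 m.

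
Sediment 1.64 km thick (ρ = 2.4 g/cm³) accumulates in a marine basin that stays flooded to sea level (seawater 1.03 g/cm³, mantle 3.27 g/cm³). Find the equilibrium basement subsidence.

1 km

Submarine loading: the sediment displaces seawater, and the subsidence is in turn flooded, so s (ρ_m − ρ_w) = t (ρ_sed − ρ_w).
s = 1.64 km × (2.4 − 1.03) / (3.27 − 1.03) = 1 km.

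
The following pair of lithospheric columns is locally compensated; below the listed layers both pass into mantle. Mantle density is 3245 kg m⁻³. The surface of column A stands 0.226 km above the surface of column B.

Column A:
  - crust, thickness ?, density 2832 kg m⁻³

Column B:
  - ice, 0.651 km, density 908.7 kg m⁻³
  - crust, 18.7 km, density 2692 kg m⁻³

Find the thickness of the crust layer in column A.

Take the compensation level at the base of the deeper column (depth z_c below the surface of column A) and equate Σ ρ_i t_i down to z_c; mantle fills any gap and the z_c terms cancel.
Column A: x×2832 + (z_c − 0 − x)×3245
Column B: 0.226×0 + 0.651×908.7 + 18.7×2692 + (z_c − 0.226 − 19.351)×3245
The z_c×3245 term appears on both sides and cancels. Collect the known terms of each column as K = Σ(ρt)_known − 3245 × (depth of known layers): K_A = 0 − 3245×0 = 0; K_B = 50931.9637 − 3245×(0.226 + 19.351) = −12595.4013.
Balance: K_A − x×(3245 − 2832) = K_B, so x = (K_A − K_B)/(3245 − 2832) = 12595.4/413 = 30.5 km.

30.5 km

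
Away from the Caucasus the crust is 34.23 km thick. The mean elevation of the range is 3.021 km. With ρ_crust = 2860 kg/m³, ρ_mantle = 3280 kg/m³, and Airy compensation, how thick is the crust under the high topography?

Root depth r = h ρ_c / (ρ_m − ρ_c) = 3.021 km × 2860 / 420 = 20.57 km.
Total thickness = T + h + r = 34.23 km + 3.021 km + 20.57 km = 57.8 km.

57.8 km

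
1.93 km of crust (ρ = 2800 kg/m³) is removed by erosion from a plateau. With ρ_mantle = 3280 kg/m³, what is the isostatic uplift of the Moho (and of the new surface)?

1.65 km

Unloading: uplift u = e ρ_c/ρ_m = 1.93 km × 2800/3280 = 1.65 km.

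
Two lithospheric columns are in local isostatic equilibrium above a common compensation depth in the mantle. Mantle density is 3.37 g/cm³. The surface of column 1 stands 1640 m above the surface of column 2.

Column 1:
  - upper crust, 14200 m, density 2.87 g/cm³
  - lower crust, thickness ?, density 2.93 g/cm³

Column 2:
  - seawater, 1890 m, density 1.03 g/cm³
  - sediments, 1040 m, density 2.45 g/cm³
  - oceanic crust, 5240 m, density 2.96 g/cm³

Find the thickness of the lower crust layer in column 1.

13500 m

Take the compensation level at the base of the deeper column (depth z_c below the surface of column 1) and equate Σ ρ_i t_i down to z_c; mantle fills any gap and the z_c terms cancel.
Column 1: 14200×2.87 + x×2.93 + (z_c − 14200 − x)×3.37
Column 2: 1640×0 + 1890×1.03 + 1040×2.45 + 5240×2.96 + (z_c − 1640 − 8170)×3.37
The z_c×3.37 term appears on both sides and cancels. Collect the known terms of each column as K = Σ(ρt)_known − 3.37 × (depth of known layers): K_1 = 40754 − 3.37×14200 = −7100; K_2 = 20005.1 − 3.37×(1640 + 8170) = −13054.6.
Balance: K_1 − x×(3.37 − 2.93) = K_2, so x = (K_1 − K_2)/(3.37 − 2.93) = 5954.6/0.44 = 13500 m.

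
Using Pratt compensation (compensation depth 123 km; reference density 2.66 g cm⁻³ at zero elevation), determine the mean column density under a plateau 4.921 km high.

Pratt balance: ρ_ref D = ρ (D + h).
ρ = ρ_ref D/(D + h) = 2.66 × 123 km/(123 km + 4.921 km) = 2.56 g cm⁻³.

2.56 g cm⁻³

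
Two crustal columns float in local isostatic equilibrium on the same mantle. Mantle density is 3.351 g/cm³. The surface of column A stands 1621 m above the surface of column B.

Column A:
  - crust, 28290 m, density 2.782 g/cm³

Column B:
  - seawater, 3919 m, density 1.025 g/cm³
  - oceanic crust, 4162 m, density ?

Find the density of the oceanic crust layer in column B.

2.98 g/cm³

Take the compensation level at the base of the deeper column (depth z_c below the surface of column A) and equate Σ ρ_i t_i down to z_c; mantle fills any gap and the z_c terms cancel.
Column A: 28290×2.782 + (z_c − 28290)×3.351
Column B: 1621×0 + 3919×1.025 + 4162×ρ + (z_c − 1621 − 8081)×3.351
The z_c×3.351 term appears on both sides and cancels. Collect the known terms of each column as K = Σ(ρt)_known − 3.351 × (depth of known layers): K_A = 78702.78 − 3.351×28290 = −16097.01; K_B = 4016.975 − 3.351×(1621 + 8081) = −28494.427.
Balance: K_A = K_B + 4162×ρ, so ρ = (K_A − K_B)/4162 = 12397.4/4162 = 2.98 g/cm³.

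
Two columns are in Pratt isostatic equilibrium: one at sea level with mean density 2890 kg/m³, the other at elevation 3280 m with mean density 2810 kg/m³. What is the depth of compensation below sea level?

ρ_ref D = ρ (D + h) → D (ρ_ref − ρ) = ρ h.
D = ρ h/(ρ_ref − ρ) = 2810 × 3280 m/(2890 − 2810) = 115000 m.

115000 m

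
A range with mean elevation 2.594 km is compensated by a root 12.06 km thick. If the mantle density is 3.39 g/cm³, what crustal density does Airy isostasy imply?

ρ_c h = (ρ_m − ρ_c) r → ρ_c (h + r) = ρ_m r → ρ_c = ρ_m r / (h + r).
ρ_c = 3.39 × 12.06 km / (2.594 km + 12.06 km) = 2.79 g/cm³.

2.79 g/cm³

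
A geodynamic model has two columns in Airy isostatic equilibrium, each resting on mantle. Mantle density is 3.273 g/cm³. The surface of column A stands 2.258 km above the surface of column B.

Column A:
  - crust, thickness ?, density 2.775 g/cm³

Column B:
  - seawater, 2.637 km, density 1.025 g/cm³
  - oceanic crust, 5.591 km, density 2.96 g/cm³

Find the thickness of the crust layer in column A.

30.3 km

Take the compensation level at the base of the deeper column (depth z_c below the surface of column A) and equate Σ ρ_i t_i down to z_c; mantle fills any gap and the z_c terms cancel.
Column A: x×2.775 + (z_c − 0 − x)×3.273
Column B: 2.258×0 + 2.637×1.025 + 5.591×2.96 + (z_c − 2.258 − 8.228)×3.273
The z_c×3.273 term appears on both sides and cancels. Collect the known terms of each column as K = Σ(ρt)_known − 3.273 × (depth of known layers): K_A = 0 − 3.273×0 = 0; K_B = 19.252285 − 3.273×(2.258 + 8.228) = −15.068393.
Balance: K_A − x×(3.273 − 2.775) = K_B, so x = (K_A − K_B)/(3.273 − 2.775) = 15.0684/0.498 = 30.3 km.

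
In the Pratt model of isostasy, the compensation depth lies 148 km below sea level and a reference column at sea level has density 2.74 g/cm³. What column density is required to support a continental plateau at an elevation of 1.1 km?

2.72 g/cm³

Pratt balance: ρ_ref D = ρ (D + h).
ρ = ρ_ref D/(D + h) = 2.74 × 148 km/(148 km + 1.1 km) = 2.72 g/cm³.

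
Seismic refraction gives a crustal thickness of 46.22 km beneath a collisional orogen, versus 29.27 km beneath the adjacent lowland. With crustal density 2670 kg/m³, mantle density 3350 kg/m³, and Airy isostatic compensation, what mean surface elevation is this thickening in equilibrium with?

Excess crust Δ = 46.22 km − 29.27 km = 16.95 km, split between elevation h and root r with h + r = Δ.
Airy balance ρ_c h = (ρ_m − ρ_c) r gives r = h ρ_c/(ρ_m − ρ_c), so h (1 + ρ_c/(ρ_m − ρ_c)) = Δ, i.e. h = Δ (ρ_m − ρ_c)/ρ_m.
h = 16.95 km × 680/3350 = 3.44 km.

3.44 km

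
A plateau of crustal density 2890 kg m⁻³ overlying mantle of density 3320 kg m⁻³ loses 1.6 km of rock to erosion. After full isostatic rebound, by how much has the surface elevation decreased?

Rebound u = e ρ_c/ρ_m = 1.6 km × 2890/3320 = 1.393 km.
Net surface drop = e − u = 1.6 km − 1.393 km = e (ρ_m − ρ_c)/ρ_m = 0.207 km.

0.207 km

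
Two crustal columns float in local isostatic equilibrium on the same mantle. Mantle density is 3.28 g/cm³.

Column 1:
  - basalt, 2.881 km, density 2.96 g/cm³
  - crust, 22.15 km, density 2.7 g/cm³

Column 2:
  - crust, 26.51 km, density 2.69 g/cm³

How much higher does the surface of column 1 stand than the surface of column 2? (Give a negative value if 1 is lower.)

For any compensation level in the mantle, the mantle terms cancel and isostasy reduces to e = (Σt_1 − Σt_2) − (Σ(ρt)_1 − Σ(ρt)_2) / ρ_m.
Σt_1 = 25.031 km; Σt_2 = 26.51 km; Σ(ρt)_1 = 68.33276; Σ(ρt)_2 = 71.3119 (in km·g/cm³).
e = (25.031 − 26.51) − (68.33276 − 71.3119) / 3.28 = −0.571 km.

−0.571 km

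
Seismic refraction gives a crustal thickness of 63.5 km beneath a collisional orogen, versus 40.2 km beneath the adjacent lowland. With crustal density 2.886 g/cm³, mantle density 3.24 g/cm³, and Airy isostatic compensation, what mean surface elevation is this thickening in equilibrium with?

2.55 km

Excess crust Δ = 63.5 km − 40.2 km = 23.3 km, split between elevation h and root r with h + r = Δ.
Airy balance ρ_c h = (ρ_m − ρ_c) r gives r = h ρ_c/(ρ_m − ρ_c), so h (1 + ρ_c/(ρ_m − ρ_c)) = Δ, i.e. h = Δ (ρ_m − ρ_c)/ρ_m.
h = 23.3 km × 0.354/3.24 = 2.55 km.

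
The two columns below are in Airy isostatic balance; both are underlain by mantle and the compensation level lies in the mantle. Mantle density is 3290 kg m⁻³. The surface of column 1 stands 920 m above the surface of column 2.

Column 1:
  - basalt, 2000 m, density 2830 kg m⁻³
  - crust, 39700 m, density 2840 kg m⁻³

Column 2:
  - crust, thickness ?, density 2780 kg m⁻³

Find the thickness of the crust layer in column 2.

30900 m

Take the compensation level at the base of the deeper column (depth z_c below the surface of column 1) and equate Σ ρ_i t_i down to z_c; mantle fills any gap and the z_c terms cancel.
Column 1: 2000×2830 + 39700×2840 + (z_c − 41700)×3290
Column 2: 920×0 + x×2780 + (z_c − 920 − 0 − x)×3290
The z_c×3290 term appears on both sides and cancels. Collect the known terms of each column as K = Σ(ρt)_known − 3290 × (depth of known layers): K_1 = 118408000 − 3290×41700 = −18785000; K_2 = 0 − 3290×(920 + 0) = −3026800.
Balance: K_1 = K_2 − x×(3290 − 2780), so x = (K_2 − K_1)/(3290 − 2780) = 15758200/510 = 30900 m.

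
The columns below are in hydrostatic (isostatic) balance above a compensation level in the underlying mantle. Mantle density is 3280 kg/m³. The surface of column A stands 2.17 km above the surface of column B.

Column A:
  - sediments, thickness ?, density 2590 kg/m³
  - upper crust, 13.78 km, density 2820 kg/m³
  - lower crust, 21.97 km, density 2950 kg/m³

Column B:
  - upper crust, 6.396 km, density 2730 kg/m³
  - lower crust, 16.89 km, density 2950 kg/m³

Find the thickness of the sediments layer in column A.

Take the compensation level at the base of the deeper column (depth z_c below the surface of column A) and equate Σ ρ_i t_i down to z_c; mantle fills any gap and the z_c terms cancel.
Column A: x×2590 + 13.78×2820 + 21.97×2950 + (z_c − 35.75 − x)×3280
Column B: 2.17×0 + 6.396×2730 + 16.89×2950 + (z_c − 2.17 − 23.286)×3280
The z_c×3280 term appears on both sides and cancels. Collect the known terms of each column as K = Σ(ρt)_known − 3280 × (depth of known layers): K_A = 103671.1 − 3280×35.75 = −13588.9; K_B = 67286.58 − 3280×(2.17 + 23.286) = −16209.1.
Balance: K_A − x×(3280 − 2590) = K_B, so x = (K_A − K_B)/(3280 − 2590) = 2620.2/690 = 3.8 km.

3.8 km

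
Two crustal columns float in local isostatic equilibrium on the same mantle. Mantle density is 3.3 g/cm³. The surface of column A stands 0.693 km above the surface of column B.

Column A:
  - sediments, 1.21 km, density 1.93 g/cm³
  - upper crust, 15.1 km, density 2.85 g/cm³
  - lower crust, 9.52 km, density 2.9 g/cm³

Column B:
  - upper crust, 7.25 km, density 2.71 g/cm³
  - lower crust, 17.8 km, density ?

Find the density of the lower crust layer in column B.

2.98 g/cm³

Take the compensation level at the base of the deeper column (depth z_c below the surface of column A) and equate Σ ρ_i t_i down to z_c; mantle fills any gap and the z_c terms cancel.
Column A: 1.21×1.93 + 15.1×2.85 + 9.52×2.9 + (z_c − 25.83)×3.3
Column B: 0.693×0 + 7.25×2.71 + 17.8×ρ + (z_c − 0.693 − 25.05)×3.3
The z_c×3.3 term appears on both sides and cancels. Collect the known terms of each column as K = Σ(ρt)_known − 3.3 × (depth of known layers): K_A = 72.9783 − 3.3×25.83 = −12.2607; K_B = 19.6475 − 3.3×(0.693 + 25.05) = −65.3044.
Balance: K_A = K_B + 17.8×ρ, so ρ = (K_A − K_B)/17.8 = 53.0437/17.8 = 2.98 g/cm³.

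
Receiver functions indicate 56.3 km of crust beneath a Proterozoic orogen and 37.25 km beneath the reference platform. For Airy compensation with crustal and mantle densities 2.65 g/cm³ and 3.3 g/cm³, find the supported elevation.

Excess crust Δ = 56.3 km − 37.25 km = 19.05 km, split between elevation h and root r with h + r = Δ.
Airy balance ρ_c h = (ρ_m − ρ_c) r gives r = h ρ_c/(ρ_m − ρ_c), so h (1 + ρ_c/(ρ_m − ρ_c)) = Δ, i.e. h = Δ (ρ_m − ρ_c)/ρ_m.
h = 19.05 km × 0.65/3.3 = 3.75 km.

3.75 km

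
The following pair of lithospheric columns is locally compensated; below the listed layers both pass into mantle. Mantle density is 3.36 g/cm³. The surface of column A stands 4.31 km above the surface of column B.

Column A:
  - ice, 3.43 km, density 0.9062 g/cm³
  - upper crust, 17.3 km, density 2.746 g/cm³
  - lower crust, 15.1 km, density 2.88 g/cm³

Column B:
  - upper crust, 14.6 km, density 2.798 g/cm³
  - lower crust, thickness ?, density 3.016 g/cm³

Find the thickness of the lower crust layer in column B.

Take the compensation level at the base of the deeper column (depth z_c below the surface of column A) and equate Σ ρ_i t_i down to z_c; mantle fills any gap and the z_c terms cancel.
Column A: 3.43×0.9062 + 17.3×2.746 + 15.1×2.88 + (z_c − 35.83)×3.36
Column B: 4.31×0 + 14.6×2.798 + x×3.016 + (z_c − 4.31 − 14.6 − x)×3.36
The z_c×3.36 term appears on both sides and cancels. Collect the known terms of each column as K = Σ(ρt)_known − 3.36 × (depth of known layers): K_A = 94.102066 − 3.36×35.83 = −26.286734; K_B = 40.8508 − 3.36×(4.31 + 14.6) = −22.6868.
Balance: K_A = K_B − x×(3.36 − 3.016), so x = (K_B − K_A)/(3.36 − 3.016) = 3.59993/0.344 = 10.5 km.

10.5 km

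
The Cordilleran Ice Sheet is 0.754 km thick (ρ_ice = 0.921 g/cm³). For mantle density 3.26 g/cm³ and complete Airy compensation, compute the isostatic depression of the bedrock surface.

0.213 km

By Archimedes' principle applied to the lithosphere: the ice load ρ_ice t is balanced by mantle displaced below, ρ_m s.
s = t ρ_ice / ρ_m = 0.754 km × 0.921/3.26 = 0.213 km.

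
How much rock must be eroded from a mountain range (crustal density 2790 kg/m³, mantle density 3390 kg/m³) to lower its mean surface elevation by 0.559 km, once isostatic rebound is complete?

Net drop Δ = e − u = e − e ρ_c/ρ_m = e (ρ_m − ρ_c)/ρ_m.
e = Δ ρ_m/(ρ_m − ρ_c) = 0.559 km × 3390/600 = 3.16 km.

3.16 km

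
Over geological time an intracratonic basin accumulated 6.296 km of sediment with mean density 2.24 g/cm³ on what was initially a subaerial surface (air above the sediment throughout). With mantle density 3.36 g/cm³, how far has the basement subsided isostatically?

4.2 km

Subaerial load: s = t ρ_sed / ρ_m = 6.296 km × 2.24/3.36 = 4.2 km.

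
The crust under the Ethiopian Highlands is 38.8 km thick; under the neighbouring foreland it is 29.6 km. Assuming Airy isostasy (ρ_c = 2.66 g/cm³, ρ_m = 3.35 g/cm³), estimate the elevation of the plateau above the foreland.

Excess crust Δ = 38.8 km − 29.6 km = 9.2 km, split between elevation h and root r with h + r = Δ.
Airy balance ρ_c h = (ρ_m − ρ_c) r gives r = h ρ_c/(ρ_m − ρ_c), so h (1 + ρ_c/(ρ_m − ρ_c)) = Δ, i.e. h = Δ (ρ_m − ρ_c)/ρ_m.
h = 9.2 km × 0.69/3.35 = 1.89 km.

1.89 km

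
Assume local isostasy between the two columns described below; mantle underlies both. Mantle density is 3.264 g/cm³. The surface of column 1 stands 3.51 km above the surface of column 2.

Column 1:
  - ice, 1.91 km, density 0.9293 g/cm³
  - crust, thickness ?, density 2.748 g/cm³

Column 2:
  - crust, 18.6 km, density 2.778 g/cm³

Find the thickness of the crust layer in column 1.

31.1 km

Take the compensation level at the base of the deeper column (depth z_c below the surface of column 1) and equate Σ ρ_i t_i down to z_c; mantle fills any gap and the z_c terms cancel.
Column 1: 1.91×0.9293 + x×2.748 + (z_c − 1.91 − x)×3.264
Column 2: 3.51×0 + 18.6×2.778 + (z_c − 3.51 − 18.6)×3.264
The z_c×3.264 term appears on both sides and cancels. Collect the known terms of each column as K = Σ(ρt)_known − 3.264 × (depth of known layers): K_1 = 1.774963 − 3.264×1.91 = −4.459277; K_2 = 51.6708 − 3.264×(3.51 + 18.6) = −20.49624.
Balance: K_1 − x×(3.264 − 2.748) = K_2, so x = (K_1 − K_2)/(3.264 − 2.748) = 16.037/0.516 = 31.1 km.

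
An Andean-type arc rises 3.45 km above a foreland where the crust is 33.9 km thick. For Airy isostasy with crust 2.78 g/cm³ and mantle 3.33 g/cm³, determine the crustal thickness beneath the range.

54.8 km

Root depth r = h ρ_c / (ρ_m − ρ_c) = 3.45 km × 2.78 / 0.55 = 17.44 km.
Total thickness = T + h + r = 33.9 km + 3.45 km + 17.44 km = 54.8 km.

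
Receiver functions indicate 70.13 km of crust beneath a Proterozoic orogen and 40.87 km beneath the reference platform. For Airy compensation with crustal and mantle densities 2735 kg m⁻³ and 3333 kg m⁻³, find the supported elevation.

Excess crust Δ = 70.13 km − 40.87 km = 29.26 km, split between elevation h and root r with h + r = Δ.
Airy balance ρ_c h = (ρ_m − ρ_c) r gives r = h ρ_c/(ρ_m − ρ_c), so h (1 + ρ_c/(ρ_m − ρ_c)) = Δ, i.e. h = Δ (ρ_m − ρ_c)/ρ_m.
h = 29.26 km × 598/3333 = 5.25 km.

5.25 km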